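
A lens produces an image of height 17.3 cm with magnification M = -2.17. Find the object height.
ho = |hi|/|M| = 7.972 cm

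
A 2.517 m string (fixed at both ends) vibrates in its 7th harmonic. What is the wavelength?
λₙ = 2L/n = 0.7191 m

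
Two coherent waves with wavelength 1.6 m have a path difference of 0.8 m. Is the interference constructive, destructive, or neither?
destructive — path difference = 0.5λ, an odd multiple of λ/2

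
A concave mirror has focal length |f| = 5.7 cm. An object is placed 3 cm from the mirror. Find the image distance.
f = +5.7 cm (concave); 1/di = 1/f − 1/do → di = -6.333 cm (virtual image, behind mirror)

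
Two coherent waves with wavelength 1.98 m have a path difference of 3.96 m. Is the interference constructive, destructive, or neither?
constructive — path difference = 2λ, a whole number of wavelengths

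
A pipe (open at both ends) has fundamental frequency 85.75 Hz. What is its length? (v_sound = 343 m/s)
L = v/(2f₁) = 2 m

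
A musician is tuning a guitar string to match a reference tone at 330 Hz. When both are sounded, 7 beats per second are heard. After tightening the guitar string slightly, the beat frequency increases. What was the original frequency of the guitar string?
337 Hz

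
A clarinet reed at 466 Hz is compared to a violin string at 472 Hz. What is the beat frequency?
6 Hz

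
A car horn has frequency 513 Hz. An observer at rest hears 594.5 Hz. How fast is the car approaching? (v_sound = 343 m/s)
v_s = v·(1 − f/f_obs) = 47.02 m/s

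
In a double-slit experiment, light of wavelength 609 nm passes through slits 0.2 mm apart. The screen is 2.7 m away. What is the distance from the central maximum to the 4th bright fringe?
y = mλL/d = 32.89 mm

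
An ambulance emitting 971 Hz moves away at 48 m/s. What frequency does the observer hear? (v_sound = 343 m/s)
f_obs = f·v/(v + v_s) = 851.8 Hz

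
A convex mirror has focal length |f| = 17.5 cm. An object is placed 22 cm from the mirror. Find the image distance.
f = −17.5 cm (convex); 1/di = 1/f − 1/do → di = -9.747 cm (virtual image, behind mirror)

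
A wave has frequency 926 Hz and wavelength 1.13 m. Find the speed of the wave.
v = fλ = 1046 m/s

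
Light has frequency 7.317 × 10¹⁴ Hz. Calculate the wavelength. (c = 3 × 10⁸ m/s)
λ = c/f = 410 nm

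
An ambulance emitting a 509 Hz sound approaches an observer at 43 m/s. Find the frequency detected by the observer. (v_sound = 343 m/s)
f_obs = f·v/(v − v_s) = 582 Hz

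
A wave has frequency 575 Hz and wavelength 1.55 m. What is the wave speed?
v = fλ = 891.2 m/s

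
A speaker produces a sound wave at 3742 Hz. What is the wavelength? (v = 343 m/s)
λ = v/f = 0.09166 m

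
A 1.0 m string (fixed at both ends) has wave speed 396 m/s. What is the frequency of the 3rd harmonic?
fₙ = nv/(2L) = 594 Hz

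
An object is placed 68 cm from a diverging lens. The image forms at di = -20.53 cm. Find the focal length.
1/f = 1/do + 1/di → f = -29.41 cm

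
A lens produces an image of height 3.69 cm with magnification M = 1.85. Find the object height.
ho = |hi|/|M| = 1.995 cm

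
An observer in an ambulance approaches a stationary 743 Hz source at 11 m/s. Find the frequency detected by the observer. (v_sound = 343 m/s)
f_obs = f·(v + v_o)/v = 766.8 Hz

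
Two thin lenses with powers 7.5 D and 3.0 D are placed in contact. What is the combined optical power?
P_total = P₁ + P₂ = 10.5 D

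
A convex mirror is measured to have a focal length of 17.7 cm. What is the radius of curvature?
R = 2|f| = 35.4 cm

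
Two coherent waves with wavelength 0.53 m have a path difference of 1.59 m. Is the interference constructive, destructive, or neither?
constructive — path difference = 3λ, a whole number of wavelengths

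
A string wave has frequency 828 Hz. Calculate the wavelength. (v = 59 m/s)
λ = v/f = 0.07126 m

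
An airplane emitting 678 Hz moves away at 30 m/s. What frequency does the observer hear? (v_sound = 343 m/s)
f_obs = f·v/(v + v_s) = 623.5 Hz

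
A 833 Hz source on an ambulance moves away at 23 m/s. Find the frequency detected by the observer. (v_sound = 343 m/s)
f_obs = f·v/(v + v_s) = 780.7 Hz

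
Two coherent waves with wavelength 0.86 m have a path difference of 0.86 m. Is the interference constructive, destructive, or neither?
constructive — path difference = 1λ, a whole number of wavelengths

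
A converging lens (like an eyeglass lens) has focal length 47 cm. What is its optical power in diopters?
P = 1/f = 2.128 D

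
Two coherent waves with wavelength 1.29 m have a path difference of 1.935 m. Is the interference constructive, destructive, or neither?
destructive — path difference = 1.5λ, an odd multiple of λ/2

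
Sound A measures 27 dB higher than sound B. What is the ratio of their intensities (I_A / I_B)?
I_A/I_B = 10^(Δβ/10) = 501.2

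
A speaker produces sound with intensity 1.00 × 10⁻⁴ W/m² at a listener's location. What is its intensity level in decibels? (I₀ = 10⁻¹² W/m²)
β = 10·log₁₀(I/I₀) = 80 dB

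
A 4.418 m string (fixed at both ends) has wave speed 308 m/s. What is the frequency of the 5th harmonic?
fₙ = nv/(2L) = 174.3 Hz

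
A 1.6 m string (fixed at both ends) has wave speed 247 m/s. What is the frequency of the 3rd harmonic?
fₙ = nv/(2L) = 231.6 Hz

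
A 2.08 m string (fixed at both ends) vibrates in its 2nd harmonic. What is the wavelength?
λₙ = 2L/n = 2.08 m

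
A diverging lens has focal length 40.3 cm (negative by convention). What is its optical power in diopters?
P = 1/f = -2.481 D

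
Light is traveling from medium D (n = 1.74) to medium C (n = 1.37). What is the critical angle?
θc = arcsin(n₂/n₁) = 51.94°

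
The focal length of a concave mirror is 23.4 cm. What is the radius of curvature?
R = 2|f| = 46.8 cm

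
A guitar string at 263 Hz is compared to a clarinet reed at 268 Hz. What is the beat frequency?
5 Hz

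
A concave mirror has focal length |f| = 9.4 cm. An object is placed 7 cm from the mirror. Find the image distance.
f = +9.4 cm (concave); 1/di = 1/f − 1/do → di = -27.42 cm (virtual image, behind mirror)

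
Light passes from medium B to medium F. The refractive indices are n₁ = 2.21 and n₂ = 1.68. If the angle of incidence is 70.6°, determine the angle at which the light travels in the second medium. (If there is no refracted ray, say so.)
sin θ₂ = (n₁/n₂)·sin θ₁ = 1.241 > 1, so there is no refracted ray — the light undergoes total internal reflection.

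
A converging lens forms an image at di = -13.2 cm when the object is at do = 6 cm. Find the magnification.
M = −di/do = 2.2 (upright image)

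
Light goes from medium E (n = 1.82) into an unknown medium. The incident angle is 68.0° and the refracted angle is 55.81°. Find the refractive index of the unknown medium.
n₂ = n₁·sin θ₁ / sin θ₂ = 2.04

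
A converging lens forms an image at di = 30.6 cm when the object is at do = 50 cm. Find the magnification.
M = −di/do = -0.612 (inverted image)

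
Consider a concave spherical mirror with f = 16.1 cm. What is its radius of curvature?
R = 2|f| = 32.2 cm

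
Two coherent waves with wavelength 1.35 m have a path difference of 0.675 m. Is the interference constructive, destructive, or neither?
destructive — path difference = 0.5λ, an odd multiple of λ/2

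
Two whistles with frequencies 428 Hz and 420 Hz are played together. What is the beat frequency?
8 Hz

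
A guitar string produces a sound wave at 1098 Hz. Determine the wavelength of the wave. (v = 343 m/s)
λ = v/f = 0.3124 m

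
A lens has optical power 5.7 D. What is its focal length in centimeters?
f = 1/P = 17.54 cm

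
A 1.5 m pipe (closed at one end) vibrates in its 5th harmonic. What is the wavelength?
λₙ = 4L/n = 1.2 m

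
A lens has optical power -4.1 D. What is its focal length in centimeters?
f = 1/P = -24.39 cm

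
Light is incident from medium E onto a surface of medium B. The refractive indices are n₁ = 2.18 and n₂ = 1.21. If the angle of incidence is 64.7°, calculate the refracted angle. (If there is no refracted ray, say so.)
sin θ₂ = (n₁/n₂)·sin θ₁ = 1.629 > 1, so there is no refracted ray — the light undergoes total internal reflection.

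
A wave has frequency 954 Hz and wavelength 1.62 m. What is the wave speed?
v = fλ = 1545 m/s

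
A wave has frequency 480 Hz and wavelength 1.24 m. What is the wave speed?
v = fλ = 595.2 m/s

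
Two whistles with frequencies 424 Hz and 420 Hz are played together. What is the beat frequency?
4 Hz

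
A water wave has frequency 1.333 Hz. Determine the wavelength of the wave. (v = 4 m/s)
λ = v/f = 3.001 m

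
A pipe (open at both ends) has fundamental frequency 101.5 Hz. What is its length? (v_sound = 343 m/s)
L = v/(2f₁) = 1.69 m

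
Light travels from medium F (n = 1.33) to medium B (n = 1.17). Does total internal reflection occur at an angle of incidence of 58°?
θc = arcsin(n₂/n₁) = 61.61°; 58° < θc, so no — the ray refracts.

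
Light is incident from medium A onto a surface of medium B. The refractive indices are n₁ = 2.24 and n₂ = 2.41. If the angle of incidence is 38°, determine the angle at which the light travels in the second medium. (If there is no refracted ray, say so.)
sin θ₂ = (n₁/n₂)·sin θ₁ = 0.5722 → θ₂ = 34.91°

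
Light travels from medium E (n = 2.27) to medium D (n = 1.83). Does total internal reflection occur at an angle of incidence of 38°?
θc = arcsin(n₂/n₁) = 53.72°; 38° < θc, so no — the ray refracts.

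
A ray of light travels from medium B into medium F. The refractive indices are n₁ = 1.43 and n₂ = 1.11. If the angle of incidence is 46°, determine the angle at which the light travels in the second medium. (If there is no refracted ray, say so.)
sin θ₂ = (n₁/n₂)·sin θ₁ = 0.9267 → θ₂ = 67.93°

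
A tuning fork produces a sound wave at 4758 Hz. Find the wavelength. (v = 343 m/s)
λ = v/f = 0.07209 m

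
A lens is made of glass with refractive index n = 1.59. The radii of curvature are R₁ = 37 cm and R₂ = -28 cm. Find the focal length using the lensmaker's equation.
1/f = (n − 1)(1/R₁ − 1/R₂) → f = 27.01 cm (converging lens)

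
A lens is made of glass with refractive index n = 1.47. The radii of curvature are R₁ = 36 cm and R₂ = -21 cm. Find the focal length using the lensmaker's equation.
1/f = (n − 1)(1/R₁ − 1/R₂) → f = 28.22 cm (converging lens)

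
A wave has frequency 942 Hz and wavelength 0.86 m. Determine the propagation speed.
v = fλ = 810.1 m/s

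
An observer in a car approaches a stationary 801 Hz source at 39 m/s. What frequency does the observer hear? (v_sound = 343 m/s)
f_obs = f·(v + v_o)/v = 892.1 Hz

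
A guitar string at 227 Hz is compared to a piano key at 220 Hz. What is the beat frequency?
7 Hz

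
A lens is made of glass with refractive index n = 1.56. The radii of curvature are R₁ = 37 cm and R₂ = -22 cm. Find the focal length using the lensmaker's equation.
1/f = (n − 1)(1/R₁ − 1/R₂) → f = 24.64 cm (converging lens)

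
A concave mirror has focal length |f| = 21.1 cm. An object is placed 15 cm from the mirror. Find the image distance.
f = +21.1 cm (concave); 1/di = 1/f − 1/do → di = -51.89 cm (virtual image, behind mirror)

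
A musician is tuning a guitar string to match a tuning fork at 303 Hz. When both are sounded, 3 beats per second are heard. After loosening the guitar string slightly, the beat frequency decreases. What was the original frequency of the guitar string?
306 Hz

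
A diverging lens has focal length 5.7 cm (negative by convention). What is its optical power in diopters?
P = 1/f = -17.54 D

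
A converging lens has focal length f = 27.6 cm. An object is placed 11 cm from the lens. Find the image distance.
1/di = 1/f − 1/do → di = -18.29 cm (virtual image)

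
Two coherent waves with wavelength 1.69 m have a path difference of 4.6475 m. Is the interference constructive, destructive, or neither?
neither (partial) — path difference = 2.75λ, neither a whole number of wavelengths nor an odd multiple of λ/2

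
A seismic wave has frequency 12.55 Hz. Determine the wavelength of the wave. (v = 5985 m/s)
λ = v/f = 476.9 m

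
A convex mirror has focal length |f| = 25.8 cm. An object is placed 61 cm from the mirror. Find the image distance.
f = −25.8 cm (convex); 1/di = 1/f − 1/do → di = -18.13 cm (virtual image, behind mirror)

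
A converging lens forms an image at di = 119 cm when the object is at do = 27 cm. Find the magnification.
M = −di/do = -4.407 (inverted image)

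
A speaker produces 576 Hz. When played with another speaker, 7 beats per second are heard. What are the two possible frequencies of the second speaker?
f₂ = 576 ± 7 Hz → 583 Hz or 569 Hz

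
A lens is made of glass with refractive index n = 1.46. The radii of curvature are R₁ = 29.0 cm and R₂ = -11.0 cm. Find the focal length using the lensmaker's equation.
1/f = (n − 1)(1/R₁ − 1/R₂) → f = 17.34 cm (converging lens)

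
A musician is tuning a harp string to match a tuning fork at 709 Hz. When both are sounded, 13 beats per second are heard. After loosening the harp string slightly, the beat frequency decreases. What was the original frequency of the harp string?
722 Hz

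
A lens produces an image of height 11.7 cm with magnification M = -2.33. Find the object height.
ho = |hi|/|M| = 5.021 cm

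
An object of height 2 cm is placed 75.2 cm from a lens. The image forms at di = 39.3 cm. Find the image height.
hi = (-di/do) × ho = -1.045 cm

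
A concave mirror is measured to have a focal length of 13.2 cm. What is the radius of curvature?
R = 2|f| = 26.4 cm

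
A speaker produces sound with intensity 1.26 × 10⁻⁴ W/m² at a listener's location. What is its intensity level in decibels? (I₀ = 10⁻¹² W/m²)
β = 10·log₁₀(I/I₀) = 81 dB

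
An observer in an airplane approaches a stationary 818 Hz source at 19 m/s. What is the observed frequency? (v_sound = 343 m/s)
f_obs = f·(v + v_o)/v = 863.3 Hz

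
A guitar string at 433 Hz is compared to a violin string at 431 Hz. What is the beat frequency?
2 Hz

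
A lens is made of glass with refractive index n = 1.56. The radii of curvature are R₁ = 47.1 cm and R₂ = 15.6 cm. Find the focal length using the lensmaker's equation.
1/f = (n − 1)(1/R₁ − 1/R₂) → f = -41.65 cm (diverging lens)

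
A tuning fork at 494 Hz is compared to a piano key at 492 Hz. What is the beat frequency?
2 Hz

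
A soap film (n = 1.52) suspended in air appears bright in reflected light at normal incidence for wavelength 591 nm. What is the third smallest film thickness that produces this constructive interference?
2nt = (m − ½)λ with m = 3 → t = (m − ½)λ/(2n) = 486 nm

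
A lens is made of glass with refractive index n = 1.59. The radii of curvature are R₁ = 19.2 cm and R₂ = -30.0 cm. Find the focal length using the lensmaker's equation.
1/f = (n − 1)(1/R₁ − 1/R₂) → f = 19.84 cm (converging lens)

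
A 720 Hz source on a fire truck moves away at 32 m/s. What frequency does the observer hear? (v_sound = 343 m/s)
f_obs = f·v/(v + v_s) = 658.6 Hz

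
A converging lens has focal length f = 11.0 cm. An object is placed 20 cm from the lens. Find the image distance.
1/di = 1/f − 1/do → di = 24.44 cm (real image)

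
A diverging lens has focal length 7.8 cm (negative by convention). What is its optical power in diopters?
P = 1/f = -12.82 D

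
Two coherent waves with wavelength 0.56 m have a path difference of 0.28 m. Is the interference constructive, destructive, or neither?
destructive — path difference = 0.5λ, an odd multiple of λ/2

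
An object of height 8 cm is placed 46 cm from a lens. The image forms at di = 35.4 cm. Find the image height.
hi = (-di/do) × ho = -6.157 cm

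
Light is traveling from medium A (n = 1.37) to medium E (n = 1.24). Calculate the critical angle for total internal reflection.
θc = arcsin(n₂/n₁) = 64.84°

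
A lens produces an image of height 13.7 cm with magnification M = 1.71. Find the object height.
ho = |hi|/|M| = 8.012 cm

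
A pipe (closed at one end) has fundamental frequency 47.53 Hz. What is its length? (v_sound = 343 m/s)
L = v/(4f₁) = 1.804 m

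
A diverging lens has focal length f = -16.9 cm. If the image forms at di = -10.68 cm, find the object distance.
1/do = 1/f − 1/di → do = 29.02 cm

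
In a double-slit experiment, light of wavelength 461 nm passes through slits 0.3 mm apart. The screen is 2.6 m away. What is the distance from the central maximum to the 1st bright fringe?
y = mλL/d = 3.995 mm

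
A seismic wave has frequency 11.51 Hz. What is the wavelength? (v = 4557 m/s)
λ = v/f = 395.9 m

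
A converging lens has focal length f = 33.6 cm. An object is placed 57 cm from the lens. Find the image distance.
1/di = 1/f − 1/do → di = 81.85 cm (real image)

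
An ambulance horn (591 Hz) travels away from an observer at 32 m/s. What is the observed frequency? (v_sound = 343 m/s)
f_obs = f·v/(v + v_s) = 540.6 Hz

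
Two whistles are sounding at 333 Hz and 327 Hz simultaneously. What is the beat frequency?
6 Hz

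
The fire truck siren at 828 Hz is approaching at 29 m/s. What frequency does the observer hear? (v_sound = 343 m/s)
f_obs = f·v/(v − v_s) = 904.5 Hz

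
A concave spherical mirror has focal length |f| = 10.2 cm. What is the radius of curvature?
R = 2|f| = 20.4 cm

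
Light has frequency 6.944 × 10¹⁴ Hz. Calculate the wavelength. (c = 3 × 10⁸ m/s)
λ = c/f = 432 nm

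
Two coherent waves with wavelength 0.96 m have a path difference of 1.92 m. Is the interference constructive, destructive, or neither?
constructive — path difference = 2λ, a whole number of wavelengths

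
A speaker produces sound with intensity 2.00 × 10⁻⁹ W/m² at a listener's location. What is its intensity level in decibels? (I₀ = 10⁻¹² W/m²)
β = 10·log₁₀(I/I₀) = 33.01 dB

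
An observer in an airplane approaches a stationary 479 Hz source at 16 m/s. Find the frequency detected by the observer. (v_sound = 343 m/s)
f_obs = f·(v + v_o)/v = 501.3 Hz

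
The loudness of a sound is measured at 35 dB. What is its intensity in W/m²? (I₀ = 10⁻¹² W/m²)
I = I₀·10^(β/10) = 3.16 × 10⁻⁹ W/m²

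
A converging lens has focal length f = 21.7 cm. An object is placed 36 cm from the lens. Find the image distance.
1/di = 1/f − 1/do → di = 54.63 cm (real image)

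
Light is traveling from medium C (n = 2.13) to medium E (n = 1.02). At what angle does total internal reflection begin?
θc = arcsin(n₂/n₁) = 28.61°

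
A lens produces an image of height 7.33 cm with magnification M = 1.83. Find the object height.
ho = |hi|/|M| = 4.005 cm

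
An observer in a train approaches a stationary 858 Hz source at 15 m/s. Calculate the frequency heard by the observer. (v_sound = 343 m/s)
f_obs = f·(v + v_o)/v = 895.5 Hz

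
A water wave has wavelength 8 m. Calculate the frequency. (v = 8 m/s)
f = v/λ = 1 Hz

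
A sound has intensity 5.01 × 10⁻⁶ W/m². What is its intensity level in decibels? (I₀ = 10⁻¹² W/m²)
β = 10·log₁₀(I/I₀) = 67 dB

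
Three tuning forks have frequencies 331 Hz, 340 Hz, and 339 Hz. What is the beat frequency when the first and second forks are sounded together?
9 Hz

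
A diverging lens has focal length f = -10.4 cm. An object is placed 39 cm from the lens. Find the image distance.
1/di = 1/f − 1/do → di = -8.211 cm (virtual image)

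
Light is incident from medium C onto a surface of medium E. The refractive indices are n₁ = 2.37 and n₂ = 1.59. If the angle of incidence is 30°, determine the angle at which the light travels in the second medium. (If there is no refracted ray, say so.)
sin θ₂ = (n₁/n₂)·sin θ₁ = 0.7453 → θ₂ = 48.18°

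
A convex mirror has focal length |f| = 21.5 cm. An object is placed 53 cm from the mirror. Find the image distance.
f = −21.5 cm (convex); 1/di = 1/f − 1/do → di = -15.3 cm (virtual image, behind mirror)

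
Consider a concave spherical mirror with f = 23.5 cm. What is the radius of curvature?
R = 2|f| = 47 cm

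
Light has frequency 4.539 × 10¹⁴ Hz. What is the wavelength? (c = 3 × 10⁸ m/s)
λ = c/f = 660.9 nm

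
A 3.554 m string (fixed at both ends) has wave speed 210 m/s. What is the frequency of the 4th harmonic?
fₙ = nv/(2L) = 118.2 Hz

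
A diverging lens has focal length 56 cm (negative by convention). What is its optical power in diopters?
P = 1/f = -1.786 D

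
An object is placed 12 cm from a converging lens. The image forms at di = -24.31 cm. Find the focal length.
1/f = 1/do + 1/di → f = 23.7 cm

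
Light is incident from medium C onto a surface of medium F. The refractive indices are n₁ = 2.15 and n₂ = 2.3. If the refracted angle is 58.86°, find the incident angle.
sin θ₁ = (n₂/n₁)·sin θ₂ → θ₁ = 66.29°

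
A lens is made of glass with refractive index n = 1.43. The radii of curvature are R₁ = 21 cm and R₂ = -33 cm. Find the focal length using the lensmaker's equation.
1/f = (n − 1)(1/R₁ − 1/R₂) → f = 29.84 cm (converging lens)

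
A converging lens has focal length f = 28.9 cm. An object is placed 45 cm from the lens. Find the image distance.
1/di = 1/f − 1/do → di = 80.78 cm (real image)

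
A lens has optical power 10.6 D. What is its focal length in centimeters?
f = 1/P = 9.434 cm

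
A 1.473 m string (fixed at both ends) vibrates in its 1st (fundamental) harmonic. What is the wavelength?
λₙ = 2L/n = 2.946 m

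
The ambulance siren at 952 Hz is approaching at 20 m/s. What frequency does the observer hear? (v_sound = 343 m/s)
f_obs = f·v/(v − v_s) = 1011 Hz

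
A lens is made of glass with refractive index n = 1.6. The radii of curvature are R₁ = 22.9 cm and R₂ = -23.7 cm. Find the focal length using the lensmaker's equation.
1/f = (n − 1)(1/R₁ − 1/R₂) → f = 19.41 cm (converging lens)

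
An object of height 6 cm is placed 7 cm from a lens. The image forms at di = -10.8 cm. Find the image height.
hi = (-di/do) × ho = 9.257 cm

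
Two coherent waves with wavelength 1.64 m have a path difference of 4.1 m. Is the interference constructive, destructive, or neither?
destructive — path difference = 2.5λ, an odd multiple of λ/2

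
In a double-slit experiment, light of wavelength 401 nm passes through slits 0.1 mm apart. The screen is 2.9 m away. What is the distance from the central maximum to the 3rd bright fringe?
y = mλL/d = 34.89 mm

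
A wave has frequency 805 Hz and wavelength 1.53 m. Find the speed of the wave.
v = fλ = 1232 m/s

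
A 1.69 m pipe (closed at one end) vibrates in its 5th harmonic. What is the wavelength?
λₙ = 4L/n = 1.352 m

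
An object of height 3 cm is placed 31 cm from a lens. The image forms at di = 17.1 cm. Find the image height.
hi = (-di/do) × ho = -1.655 cm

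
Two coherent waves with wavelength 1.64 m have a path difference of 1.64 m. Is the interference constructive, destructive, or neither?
constructive — path difference = 1λ, a whole number of wavelengths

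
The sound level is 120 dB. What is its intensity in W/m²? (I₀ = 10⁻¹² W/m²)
I = I₀·10^(β/10) = 1.00 × 10⁰ W/m²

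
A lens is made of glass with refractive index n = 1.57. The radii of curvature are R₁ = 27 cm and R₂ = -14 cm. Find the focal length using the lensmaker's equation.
1/f = (n − 1)(1/R₁ − 1/R₂) → f = 16.17 cm (converging lens)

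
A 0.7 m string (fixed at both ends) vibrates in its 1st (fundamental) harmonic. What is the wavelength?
λₙ = 2L/n = 1.4 m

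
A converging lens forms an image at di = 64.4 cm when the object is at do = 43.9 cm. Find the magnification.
M = −di/do = -1.467 (inverted image)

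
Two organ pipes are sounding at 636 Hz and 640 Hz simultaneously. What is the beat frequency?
4 Hz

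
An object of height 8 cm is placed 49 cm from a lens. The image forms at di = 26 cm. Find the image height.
hi = (-di/do) × ho = -4.245 cm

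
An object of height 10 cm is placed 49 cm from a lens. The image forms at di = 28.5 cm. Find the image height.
hi = (-di/do) × ho = -5.816 cm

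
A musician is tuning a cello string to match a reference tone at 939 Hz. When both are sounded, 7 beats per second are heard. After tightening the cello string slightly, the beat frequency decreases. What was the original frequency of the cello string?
932 Hz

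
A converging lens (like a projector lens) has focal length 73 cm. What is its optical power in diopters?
P = 1/f = 1.37 D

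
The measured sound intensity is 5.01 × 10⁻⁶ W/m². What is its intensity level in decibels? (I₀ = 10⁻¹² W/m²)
β = 10·log₁₀(I/I₀) = 67 dB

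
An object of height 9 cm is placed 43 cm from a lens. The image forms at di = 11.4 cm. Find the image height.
hi = (-di/do) × ho = -2.386 cm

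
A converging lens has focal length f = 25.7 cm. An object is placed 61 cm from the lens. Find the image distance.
1/di = 1/f − 1/do → di = 44.41 cm (real image)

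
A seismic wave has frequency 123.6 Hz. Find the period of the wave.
T = 1/f = 0.008091 s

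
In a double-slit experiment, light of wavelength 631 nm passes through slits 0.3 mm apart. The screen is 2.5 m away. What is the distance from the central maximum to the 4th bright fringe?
y = mλL/d = 21.03 mm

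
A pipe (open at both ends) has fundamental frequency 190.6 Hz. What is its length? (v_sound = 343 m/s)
L = v/(2f₁) = 0.8998 m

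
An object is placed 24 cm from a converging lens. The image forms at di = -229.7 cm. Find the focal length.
1/f = 1/do + 1/di → f = 26.8 cm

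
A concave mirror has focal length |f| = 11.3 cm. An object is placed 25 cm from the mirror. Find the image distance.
f = +11.3 cm (concave); 1/di = 1/f − 1/do → di = 20.62 cm (real image, in front of mirror)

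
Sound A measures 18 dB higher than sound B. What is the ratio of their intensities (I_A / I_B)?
I_A/I_B = 10^(Δβ/10) = 63.1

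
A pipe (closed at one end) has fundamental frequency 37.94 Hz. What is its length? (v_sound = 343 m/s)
L = v/(4f₁) = 2.26 m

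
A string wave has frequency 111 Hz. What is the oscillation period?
T = 1/f = 0.009009 s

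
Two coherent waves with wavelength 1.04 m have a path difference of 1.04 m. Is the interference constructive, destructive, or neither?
constructive — path difference = 1λ, a whole number of wavelengths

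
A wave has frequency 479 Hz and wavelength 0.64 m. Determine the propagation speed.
v = fλ = 306.6 m/s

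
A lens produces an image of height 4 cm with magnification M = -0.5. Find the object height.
ho = |hi|/|M| = 8 cm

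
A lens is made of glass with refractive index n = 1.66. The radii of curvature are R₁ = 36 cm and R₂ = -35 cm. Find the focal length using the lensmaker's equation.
1/f = (n − 1)(1/R₁ − 1/R₂) → f = 26.89 cm (converging lens)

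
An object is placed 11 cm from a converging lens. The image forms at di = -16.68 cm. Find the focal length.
1/f = 1/do + 1/di → f = 32.3 cm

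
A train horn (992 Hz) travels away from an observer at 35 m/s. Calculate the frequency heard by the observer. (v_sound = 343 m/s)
f_obs = f·v/(v + v_s) = 900.1 Hz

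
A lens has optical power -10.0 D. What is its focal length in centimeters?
f = 1/P = -10 cm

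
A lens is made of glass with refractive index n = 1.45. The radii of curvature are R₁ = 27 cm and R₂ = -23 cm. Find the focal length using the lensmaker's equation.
1/f = (n − 1)(1/R₁ − 1/R₂) → f = 27.6 cm (converging lens)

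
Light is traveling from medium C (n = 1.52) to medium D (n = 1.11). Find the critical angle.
θc = arcsin(n₂/n₁) = 46.91°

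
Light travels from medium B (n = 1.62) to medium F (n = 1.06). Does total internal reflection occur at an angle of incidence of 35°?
θc = arcsin(n₂/n₁) = 40.87°; 35° < θc, so no — the ray refracts.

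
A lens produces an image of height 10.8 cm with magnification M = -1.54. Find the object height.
ho = |hi|/|M| = 7.013 cm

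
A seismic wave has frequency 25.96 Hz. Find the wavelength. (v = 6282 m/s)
λ = v/f = 242 m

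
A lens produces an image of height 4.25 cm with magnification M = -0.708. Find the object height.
ho = |hi|/|M| = 6.003 cm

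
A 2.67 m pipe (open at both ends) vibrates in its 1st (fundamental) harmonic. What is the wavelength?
λₙ = 2L/n = 5.34 m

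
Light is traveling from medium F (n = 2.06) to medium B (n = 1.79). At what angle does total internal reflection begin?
θc = arcsin(n₂/n₁) = 60.33°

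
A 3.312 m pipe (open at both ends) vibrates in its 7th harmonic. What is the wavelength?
λₙ = 2L/n = 0.9463 m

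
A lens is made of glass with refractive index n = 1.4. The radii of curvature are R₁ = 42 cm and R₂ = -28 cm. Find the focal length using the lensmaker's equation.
1/f = (n − 1)(1/R₁ − 1/R₂) → f = 42 cm (converging lens)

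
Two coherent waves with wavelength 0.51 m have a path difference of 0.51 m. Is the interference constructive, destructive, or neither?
constructive — path difference = 1λ, a whole number of wavelengths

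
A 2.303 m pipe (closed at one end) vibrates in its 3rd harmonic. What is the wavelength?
λₙ = 4L/n = 3.071 m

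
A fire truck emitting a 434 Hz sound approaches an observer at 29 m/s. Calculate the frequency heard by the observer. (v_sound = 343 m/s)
f_obs = f·v/(v − v_s) = 474.1 Hz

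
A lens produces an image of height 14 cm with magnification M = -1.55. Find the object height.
ho = |hi|/|M| = 9.032 cm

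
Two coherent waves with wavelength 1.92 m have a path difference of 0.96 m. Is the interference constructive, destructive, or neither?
destructive — path difference = 0.5λ, an odd multiple of λ/2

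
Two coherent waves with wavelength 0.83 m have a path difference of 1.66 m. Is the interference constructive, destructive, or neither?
constructive — path difference = 2λ, a whole number of wavelengths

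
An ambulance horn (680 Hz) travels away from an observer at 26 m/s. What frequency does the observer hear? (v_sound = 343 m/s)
f_obs = f·v/(v + v_s) = 632.1 Hz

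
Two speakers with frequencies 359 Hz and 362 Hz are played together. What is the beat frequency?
3 Hz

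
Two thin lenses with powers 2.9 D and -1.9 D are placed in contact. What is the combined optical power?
P_total = P₁ + P₂ = 1.0 D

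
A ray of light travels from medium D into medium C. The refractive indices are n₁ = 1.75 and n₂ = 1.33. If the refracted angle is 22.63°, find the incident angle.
sin θ₁ = (n₂/n₁)·sin θ₂ → θ₁ = 17°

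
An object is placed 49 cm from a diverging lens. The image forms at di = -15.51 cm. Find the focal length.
1/f = 1/do + 1/di → f = -22.69 cm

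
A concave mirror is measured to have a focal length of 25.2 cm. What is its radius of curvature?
R = 2|f| = 50.4 cm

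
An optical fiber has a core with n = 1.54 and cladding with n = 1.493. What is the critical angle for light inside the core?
θc = arcsin(n_cladding/n_core) = 75.81°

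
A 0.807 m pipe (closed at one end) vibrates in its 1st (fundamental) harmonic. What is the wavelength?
λₙ = 4L/n = 3.228 m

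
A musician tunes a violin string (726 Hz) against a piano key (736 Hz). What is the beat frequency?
10 Hz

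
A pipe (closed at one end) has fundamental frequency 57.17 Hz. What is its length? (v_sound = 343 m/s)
L = v/(4f₁) = 1.5 m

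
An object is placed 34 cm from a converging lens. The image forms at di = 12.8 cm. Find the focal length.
1/f = 1/do + 1/di → f = 9.299 cm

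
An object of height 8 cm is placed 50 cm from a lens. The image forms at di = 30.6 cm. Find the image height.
hi = (-di/do) × ho = -4.896 cm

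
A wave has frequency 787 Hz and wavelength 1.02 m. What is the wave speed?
v = fλ = 802.7 m/s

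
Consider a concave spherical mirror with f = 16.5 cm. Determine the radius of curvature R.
R = 2|f| = 33 cm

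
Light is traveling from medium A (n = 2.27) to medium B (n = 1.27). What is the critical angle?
θc = arcsin(n₂/n₁) = 34.02°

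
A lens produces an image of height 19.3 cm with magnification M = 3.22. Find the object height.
ho = |hi|/|M| = 5.994 cm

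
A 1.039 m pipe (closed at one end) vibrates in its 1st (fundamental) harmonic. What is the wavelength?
λₙ = 4L/n = 4.156 m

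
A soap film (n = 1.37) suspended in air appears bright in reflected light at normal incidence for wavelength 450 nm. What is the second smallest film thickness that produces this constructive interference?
2nt = (m − ½)λ with m = 2 → t = (m − ½)λ/(2n) = 246.4 nm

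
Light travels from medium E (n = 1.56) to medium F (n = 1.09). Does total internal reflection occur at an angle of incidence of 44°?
θc = arcsin(n₂/n₁) = 44.32°; 44° < θc, so no — the ray refracts.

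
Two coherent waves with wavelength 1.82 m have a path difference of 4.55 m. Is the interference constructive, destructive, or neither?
destructive — path difference = 2.5λ, an odd multiple of λ/2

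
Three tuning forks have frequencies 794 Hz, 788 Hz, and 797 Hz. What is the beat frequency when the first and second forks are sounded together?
6 Hz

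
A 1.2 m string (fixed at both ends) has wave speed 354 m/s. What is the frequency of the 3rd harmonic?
fₙ = nv/(2L) = 442.5 Hz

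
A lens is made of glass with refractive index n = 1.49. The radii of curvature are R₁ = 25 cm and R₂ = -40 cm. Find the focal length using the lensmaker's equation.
1/f = (n − 1)(1/R₁ − 1/R₂) → f = 31.4 cm (converging lens)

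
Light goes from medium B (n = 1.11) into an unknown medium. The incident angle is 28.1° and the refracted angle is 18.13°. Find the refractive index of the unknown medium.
n₂ = n₁·sin θ₁ / sin θ₂ = 1.68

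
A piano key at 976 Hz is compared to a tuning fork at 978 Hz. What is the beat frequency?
2 Hz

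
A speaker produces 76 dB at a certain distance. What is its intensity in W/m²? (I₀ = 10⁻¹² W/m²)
I = I₀·10^(β/10) = 3.98 × 10⁻⁵ W/m²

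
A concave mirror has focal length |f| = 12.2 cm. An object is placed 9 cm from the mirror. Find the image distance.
f = +12.2 cm (concave); 1/di = 1/f − 1/do → di = -34.31 cm (virtual image, behind mirror)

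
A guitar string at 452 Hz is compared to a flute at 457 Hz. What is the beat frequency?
5 Hz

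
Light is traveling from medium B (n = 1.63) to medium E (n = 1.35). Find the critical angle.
θc = arcsin(n₂/n₁) = 55.92°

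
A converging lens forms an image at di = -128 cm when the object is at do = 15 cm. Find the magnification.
M = −di/do = 8.533 (upright image)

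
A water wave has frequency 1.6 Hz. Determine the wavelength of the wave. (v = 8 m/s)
λ = v/f = 5 m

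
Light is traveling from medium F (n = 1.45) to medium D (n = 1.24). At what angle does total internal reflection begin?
θc = arcsin(n₂/n₁) = 58.78°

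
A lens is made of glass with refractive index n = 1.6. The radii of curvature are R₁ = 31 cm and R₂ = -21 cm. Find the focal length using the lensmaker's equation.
1/f = (n − 1)(1/R₁ − 1/R₂) → f = 20.87 cm (converging lens)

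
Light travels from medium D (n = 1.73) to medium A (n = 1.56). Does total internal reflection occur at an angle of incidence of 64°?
θc = arcsin(n₂/n₁) = 64.39°; 64° < θc, so no — the ray refracts.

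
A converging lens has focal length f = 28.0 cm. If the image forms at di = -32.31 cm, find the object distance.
1/do = 1/f − 1/di → do = 15 cm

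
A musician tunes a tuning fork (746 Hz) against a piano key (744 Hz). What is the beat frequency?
2 Hz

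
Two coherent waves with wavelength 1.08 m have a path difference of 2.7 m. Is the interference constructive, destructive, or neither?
destructive — path difference = 2.5λ, an odd multiple of λ/2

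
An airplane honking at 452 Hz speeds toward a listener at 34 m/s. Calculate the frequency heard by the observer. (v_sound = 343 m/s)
f_obs = f·v/(v − v_s) = 501.7 Hz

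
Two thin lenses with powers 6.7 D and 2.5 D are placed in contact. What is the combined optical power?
P_total = P₁ + P₂ = 9.2 D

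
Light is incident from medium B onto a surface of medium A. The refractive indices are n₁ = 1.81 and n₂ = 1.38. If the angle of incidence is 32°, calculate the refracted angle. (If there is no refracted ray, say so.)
sin θ₂ = (n₁/n₂)·sin θ₁ = 0.695 → θ₂ = 44.03°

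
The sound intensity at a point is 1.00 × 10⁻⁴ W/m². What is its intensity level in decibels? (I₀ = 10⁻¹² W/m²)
β = 10·log₁₀(I/I₀) = 80 dB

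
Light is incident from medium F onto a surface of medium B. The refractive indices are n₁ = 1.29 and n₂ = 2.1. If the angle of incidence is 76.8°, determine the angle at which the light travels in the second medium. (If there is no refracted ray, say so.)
sin θ₂ = (n₁/n₂)·sin θ₁ = 0.5981 → θ₂ = 36.73°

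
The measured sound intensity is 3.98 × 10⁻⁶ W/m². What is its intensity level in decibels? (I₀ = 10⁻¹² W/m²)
β = 10·log₁₀(I/I₀) = 66 dB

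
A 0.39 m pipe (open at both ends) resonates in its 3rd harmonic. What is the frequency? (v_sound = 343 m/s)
fₙ = nv/(2L) = 1319 Hz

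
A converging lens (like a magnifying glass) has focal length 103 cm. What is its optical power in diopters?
P = 1/f = 0.9709 D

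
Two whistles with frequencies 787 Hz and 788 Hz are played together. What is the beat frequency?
1 Hz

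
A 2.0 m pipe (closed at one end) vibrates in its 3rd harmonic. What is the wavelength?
λₙ = 4L/n = 2.667 m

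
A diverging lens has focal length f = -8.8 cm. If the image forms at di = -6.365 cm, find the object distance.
1/do = 1/f − 1/di → do = 23 cm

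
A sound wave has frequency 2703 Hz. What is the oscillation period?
T = 1/f = 3.700 × 10⁻⁴ s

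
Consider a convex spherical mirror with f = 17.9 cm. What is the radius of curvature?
R = 2|f| = 35.8 cm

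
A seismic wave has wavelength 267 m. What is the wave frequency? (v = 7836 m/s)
f = v/λ = 29.35 Hz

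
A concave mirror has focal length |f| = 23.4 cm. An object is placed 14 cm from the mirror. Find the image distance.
f = +23.4 cm (concave); 1/di = 1/f − 1/do → di = -34.85 cm (virtual image, behind mirror)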